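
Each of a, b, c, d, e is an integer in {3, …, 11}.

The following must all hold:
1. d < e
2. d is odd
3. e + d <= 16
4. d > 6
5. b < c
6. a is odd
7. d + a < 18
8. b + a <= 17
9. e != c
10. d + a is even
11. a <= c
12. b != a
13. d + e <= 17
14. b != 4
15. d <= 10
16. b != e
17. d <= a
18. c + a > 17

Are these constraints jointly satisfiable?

Setting (a, b, c, d, e) = (9, 5, 9, 7, 8) satisfies everything: constraint 3: e + d = 15; constraint 7: d + a = 16, and the others follow.

Satisfiable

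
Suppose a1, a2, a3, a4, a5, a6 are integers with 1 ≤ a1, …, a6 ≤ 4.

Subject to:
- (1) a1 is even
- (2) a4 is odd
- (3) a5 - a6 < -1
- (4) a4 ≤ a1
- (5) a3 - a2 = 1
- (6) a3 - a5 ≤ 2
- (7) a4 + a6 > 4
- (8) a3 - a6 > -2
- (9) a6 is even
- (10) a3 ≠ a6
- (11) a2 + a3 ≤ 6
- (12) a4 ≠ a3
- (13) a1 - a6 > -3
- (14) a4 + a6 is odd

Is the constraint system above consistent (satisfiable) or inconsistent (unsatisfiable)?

One satisfying assignment is a1 = 4, a2 = 2, a3 = 3, a4 = 1, a5 = 2, a6 = 4.
For the less obvious constraints — constraint 3: a5 - a6 = -2; constraint 5: a3 - a2 = 1; constraint 6: a3 - a5 = 1 — and the others hold by inspection.

Satisfiable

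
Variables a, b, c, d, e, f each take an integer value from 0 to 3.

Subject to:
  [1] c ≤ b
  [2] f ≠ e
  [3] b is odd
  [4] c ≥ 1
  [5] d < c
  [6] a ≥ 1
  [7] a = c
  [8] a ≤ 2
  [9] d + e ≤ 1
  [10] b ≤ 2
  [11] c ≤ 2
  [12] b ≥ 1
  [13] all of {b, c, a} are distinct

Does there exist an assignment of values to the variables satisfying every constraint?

Unsatisfiable

Constraints 4, 6, 8, 10, 11, and 12 confine each of b, c, a to the 2 values {1, 2}.
Constraint 13 requires all 3 of them to be distinct, but only 2 values are available — impossible by the pigeonhole principle.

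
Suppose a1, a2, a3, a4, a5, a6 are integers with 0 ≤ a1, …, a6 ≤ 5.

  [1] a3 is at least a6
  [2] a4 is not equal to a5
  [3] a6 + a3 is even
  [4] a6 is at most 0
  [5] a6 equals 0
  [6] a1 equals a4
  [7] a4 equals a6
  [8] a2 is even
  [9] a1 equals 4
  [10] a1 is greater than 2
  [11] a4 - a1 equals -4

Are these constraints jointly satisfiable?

Unsatisfiable

Constraint 9 fixes a1 = 4 and constraint 5 fixes a6 = 0. Constraints 6 and 7 give a1 = a4 = a6, so a1 = a6. But 4 ≠ 0 — contradiction.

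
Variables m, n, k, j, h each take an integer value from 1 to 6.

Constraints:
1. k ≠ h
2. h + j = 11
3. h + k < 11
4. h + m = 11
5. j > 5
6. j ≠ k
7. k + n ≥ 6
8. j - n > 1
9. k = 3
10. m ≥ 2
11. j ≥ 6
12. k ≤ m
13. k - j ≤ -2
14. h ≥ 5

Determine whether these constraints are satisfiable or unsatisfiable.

Satisfiable

Take m = 6, n = 3, k = 3, j = 6, h = 5. Then constraint 2: h + j = 11; constraint 3: h + k = 8; constraint 4: h + m = 11, and every other listed constraint is also met.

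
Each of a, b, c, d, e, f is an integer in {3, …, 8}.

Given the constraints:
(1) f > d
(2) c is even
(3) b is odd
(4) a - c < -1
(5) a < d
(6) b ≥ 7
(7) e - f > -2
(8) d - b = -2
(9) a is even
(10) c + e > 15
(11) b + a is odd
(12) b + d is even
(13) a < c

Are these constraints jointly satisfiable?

Satisfiable

Take a = 4, b = 7, c = 8, d = 5, e = 8, f = 8. Then constraint 4: a - c = -4; constraint 7: e - f = 0, and every other listed constraint is also met.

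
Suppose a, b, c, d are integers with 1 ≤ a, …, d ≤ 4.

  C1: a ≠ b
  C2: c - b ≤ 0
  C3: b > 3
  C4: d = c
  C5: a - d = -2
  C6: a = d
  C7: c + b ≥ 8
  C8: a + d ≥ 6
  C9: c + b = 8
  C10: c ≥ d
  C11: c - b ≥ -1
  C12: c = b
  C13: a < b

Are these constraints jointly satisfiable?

From constraints 4, 6, and 12, a = d = c = b, so a = b. But constraint 1 says a ≠ b. Contradiction.

Unsatisfiable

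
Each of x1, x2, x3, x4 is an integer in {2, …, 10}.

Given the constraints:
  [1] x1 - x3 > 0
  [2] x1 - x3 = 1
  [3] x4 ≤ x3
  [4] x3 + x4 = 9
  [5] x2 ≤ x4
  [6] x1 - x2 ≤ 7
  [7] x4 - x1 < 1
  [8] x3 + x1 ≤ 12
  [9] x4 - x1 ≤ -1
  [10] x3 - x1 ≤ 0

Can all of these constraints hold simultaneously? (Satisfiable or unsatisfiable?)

Try x1 = 6, x2 = 2, x3 = 5, x4 = 4.
Check constraint 1: x1 - x3 = 1; constraint 2: x1 - x3 = 1. The remaining constraints are straightforward to verify.

Satisfiable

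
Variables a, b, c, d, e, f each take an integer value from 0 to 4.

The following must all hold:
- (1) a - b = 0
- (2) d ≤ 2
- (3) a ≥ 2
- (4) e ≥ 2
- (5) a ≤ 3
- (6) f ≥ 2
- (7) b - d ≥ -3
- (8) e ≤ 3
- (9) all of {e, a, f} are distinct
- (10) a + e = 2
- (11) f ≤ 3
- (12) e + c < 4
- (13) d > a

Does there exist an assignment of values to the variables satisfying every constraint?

Constraints 3, 4, 5, 6, 8, and 11 confine each of e, a, f to the 2 values {2, 3}.
Constraint 9 requires all 3 of them to be distinct, but only 2 values are available — impossible by the pigeonhole principle.

Unsatisfiable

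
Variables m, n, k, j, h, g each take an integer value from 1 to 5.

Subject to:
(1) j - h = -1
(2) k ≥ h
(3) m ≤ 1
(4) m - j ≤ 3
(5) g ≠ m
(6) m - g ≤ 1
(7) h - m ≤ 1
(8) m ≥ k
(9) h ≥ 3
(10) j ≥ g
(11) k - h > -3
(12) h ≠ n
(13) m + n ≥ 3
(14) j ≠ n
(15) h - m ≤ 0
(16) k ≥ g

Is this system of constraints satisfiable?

Unsatisfiable

From constraints 2 and 9: k ≥ h and h ≥ 3, so k ≥ 3. From constraints 3 and 8: k ≤ m and m ≤ 1, so k ≤ 1. But 1 < 3, so no value of k works.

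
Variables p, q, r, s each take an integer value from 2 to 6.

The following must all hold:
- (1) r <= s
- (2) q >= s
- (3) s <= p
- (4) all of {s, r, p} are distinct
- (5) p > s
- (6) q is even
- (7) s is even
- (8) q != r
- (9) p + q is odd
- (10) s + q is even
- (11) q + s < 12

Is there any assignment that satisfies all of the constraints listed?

The assignment p = 5, q = 6, r = 2, s = 4 works:
  constraint 4 holds since values 4, 2, 5 are distinct.
  constraint 11 holds since q + s = 10.
The rest check out directly.

Satisfiable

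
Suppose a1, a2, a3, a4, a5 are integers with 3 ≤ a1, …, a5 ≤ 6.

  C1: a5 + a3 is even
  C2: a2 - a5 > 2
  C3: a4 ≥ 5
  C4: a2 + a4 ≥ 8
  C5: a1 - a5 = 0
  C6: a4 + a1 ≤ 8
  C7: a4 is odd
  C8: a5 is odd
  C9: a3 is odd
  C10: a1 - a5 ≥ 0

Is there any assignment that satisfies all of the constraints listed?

Satisfiable

Setting (a1, a2, a3, a4, a5) = (3, 6, 3, 5, 3) satisfies everything: constraint 2: a2 - a5 = 3; constraint 4: a2 + a4 = 11; constraint 5: a1 - a5 = 0, and the others follow.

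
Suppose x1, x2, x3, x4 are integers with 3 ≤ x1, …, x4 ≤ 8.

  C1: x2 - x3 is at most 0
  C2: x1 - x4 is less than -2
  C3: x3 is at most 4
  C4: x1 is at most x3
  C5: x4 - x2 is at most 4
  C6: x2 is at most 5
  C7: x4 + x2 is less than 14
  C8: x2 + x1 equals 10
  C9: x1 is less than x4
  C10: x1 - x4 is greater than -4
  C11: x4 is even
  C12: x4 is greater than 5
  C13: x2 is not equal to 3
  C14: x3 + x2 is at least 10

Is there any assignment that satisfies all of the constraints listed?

From constraint 6: x2 ≤ 5. From constraints 3 and 4: x1 ≤ x3 ≤ 4. Hence x2 + x1 ≤ 9. But constraint 8 requires x2 + x1 = 10, and 10 > 9. Contradiction.

Unsatisfiable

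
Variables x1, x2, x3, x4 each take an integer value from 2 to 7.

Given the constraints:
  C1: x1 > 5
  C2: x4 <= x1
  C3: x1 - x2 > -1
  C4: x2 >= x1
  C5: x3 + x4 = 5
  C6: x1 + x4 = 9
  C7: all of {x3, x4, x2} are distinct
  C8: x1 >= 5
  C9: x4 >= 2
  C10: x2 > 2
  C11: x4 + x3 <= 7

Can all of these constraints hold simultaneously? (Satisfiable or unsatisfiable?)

Setting (x1, x2, x3, x4) = (6, 6, 2, 3) satisfies everything: constraint 3: x1 - x2 = 0; constraint 5: x3 + x4 = 5; constraint 6: x1 + x4 = 9, and the others follow.

Satisfiable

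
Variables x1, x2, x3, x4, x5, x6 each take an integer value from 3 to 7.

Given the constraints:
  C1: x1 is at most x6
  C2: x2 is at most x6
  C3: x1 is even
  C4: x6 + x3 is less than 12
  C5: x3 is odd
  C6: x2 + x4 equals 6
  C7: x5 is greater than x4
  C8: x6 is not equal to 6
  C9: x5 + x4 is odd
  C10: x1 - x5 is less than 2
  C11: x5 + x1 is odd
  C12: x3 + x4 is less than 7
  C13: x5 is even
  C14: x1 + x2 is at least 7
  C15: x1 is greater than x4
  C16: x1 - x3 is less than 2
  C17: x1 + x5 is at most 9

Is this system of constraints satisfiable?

Unsatisfiable

Constraint 13 makes x5 even and constraint 3 makes x1 even, so x5 + x1 must be even. Constraint 11 says x5 + x1 is odd — contradiction.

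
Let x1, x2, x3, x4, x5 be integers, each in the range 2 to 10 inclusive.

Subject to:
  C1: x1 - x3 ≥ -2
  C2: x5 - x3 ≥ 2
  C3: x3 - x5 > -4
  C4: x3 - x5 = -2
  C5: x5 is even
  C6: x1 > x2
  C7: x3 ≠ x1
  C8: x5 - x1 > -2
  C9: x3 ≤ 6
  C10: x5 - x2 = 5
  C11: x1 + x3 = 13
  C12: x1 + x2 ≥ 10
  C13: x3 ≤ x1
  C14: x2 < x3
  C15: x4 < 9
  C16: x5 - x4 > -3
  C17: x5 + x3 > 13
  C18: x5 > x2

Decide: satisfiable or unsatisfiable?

Satisfiable

Try x1 = 7, x2 = 3, x3 = 6, x4 = 8, x5 = 8.
Check constraint 1: x1 - x3 = 1; constraint 2: x5 - x3 = 2. The remaining constraints are straightforward to verify.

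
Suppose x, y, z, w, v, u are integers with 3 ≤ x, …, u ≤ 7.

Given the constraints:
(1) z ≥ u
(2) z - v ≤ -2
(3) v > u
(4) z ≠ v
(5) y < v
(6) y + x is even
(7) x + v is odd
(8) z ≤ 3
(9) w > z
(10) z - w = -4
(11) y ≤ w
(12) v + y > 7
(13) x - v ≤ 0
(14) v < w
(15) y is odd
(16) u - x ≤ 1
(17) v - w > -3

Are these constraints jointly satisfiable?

The assignment x = 3, y = 3, z = 3, w = 7, v = 6, u = 3 works:
  constraint 2 holds since z - v = -3.
  constraint 10 holds since z - w = -4.
  constraint 12 holds since v + y = 9.
The rest check out directly.

Satisfiable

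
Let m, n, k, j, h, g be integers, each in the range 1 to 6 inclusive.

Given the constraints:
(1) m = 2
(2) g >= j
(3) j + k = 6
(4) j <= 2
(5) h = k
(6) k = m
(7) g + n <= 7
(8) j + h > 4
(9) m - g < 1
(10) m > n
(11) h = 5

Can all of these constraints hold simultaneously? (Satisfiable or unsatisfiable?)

Constraint 11 fixes h = 5 and constraint 1 fixes m = 2. Constraints 5 and 6 give h = k = m, so h = m. But 5 ≠ 2 — contradiction.

Unsatisfiable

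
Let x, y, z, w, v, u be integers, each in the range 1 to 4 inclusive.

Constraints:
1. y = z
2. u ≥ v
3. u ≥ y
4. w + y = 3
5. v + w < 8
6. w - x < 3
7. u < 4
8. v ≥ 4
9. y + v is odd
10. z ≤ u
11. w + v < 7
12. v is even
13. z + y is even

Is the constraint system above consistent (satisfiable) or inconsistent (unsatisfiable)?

From constraints 2 and 8: u ≥ v and v ≥ 4, so u ≥ 4. From constraint 7: u ≤ 3. But 3 < 4, so no value of u works.

Unsatisfiable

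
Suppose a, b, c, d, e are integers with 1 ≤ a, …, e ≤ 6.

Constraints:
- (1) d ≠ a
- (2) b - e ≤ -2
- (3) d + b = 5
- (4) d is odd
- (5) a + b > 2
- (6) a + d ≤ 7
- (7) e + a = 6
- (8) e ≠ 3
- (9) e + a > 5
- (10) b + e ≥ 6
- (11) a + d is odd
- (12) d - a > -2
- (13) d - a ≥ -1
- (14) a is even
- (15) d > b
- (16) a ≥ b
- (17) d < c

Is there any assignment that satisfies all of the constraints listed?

One satisfying assignment is a = 2, b = 2, c = 5, d = 3, e = 4.
For the less obvious constraints — constraint 2: b - e = -2; constraint 3: d + b = 5 — and the others hold by inspection.

Satisfiable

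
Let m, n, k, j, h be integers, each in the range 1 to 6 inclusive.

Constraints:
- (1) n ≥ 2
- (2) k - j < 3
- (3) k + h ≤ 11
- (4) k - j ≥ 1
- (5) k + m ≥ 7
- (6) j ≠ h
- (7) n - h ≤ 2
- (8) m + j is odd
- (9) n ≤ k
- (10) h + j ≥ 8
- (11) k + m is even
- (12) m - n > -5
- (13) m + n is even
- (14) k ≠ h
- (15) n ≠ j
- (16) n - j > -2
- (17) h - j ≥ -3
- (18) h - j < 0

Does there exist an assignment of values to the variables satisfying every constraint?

Satisfiable

Take m = 2, n = 6, k = 6, j = 5, h = 4. Then constraint 2: k - j = 1; constraint 3: k + h = 10, and every other listed constraint is also met.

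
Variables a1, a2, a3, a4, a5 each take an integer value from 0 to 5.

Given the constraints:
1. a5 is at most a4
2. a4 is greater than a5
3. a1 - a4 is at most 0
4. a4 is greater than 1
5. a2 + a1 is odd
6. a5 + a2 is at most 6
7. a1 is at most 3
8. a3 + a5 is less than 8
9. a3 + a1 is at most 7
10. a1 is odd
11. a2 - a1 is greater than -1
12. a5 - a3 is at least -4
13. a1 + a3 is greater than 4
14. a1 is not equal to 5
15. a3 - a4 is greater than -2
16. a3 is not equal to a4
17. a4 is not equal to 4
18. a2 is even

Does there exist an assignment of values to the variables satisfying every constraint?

Satisfiable

Setting (a1, a2, a3, a4, a5) = (3, 4, 4, 5, 1) satisfies everything: constraint 3: a1 - a4 = -2; constraint 6: a5 + a2 = 5; constraint 8: a3 + a5 = 5, and the others follow.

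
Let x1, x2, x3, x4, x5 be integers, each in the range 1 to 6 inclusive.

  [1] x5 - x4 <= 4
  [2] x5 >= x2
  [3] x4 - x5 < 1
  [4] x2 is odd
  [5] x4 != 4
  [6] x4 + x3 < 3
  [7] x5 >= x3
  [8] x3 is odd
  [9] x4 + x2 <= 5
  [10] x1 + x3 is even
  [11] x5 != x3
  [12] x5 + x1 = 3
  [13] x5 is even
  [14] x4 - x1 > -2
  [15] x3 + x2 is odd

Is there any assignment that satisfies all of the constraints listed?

Unsatisfiable

Constraint 8 makes x3 odd and constraint 4 makes x2 odd, so x3 + x2 must be even. Constraint 15 says x3 + x2 is odd — contradiction.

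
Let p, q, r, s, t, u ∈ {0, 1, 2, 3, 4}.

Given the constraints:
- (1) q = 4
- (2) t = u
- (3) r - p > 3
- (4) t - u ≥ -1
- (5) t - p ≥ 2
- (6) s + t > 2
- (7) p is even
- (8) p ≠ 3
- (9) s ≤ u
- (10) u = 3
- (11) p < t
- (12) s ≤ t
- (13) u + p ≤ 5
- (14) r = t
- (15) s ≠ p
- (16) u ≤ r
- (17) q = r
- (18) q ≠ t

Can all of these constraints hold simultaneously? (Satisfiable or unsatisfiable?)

Constraint 1 fixes q = 4 and constraint 10 fixes u = 3. Constraints 2, 14, and 17 give q = r = t = u, so q = u. But 4 ≠ 3 — contradiction.

Unsatisfiable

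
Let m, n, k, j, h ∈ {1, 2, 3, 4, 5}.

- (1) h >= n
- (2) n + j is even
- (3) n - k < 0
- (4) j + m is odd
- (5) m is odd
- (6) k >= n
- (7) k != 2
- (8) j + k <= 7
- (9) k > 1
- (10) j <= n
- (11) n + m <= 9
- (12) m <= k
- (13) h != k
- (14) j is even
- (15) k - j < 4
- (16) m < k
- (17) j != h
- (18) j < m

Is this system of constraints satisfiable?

The assignment m = 3, n = 4, k = 5, j = 2, h = 4 works:
  constraint 3 holds since n - k = -1.
  constraint 8 holds since j + k = 7.
The rest check out directly.

Satisfiable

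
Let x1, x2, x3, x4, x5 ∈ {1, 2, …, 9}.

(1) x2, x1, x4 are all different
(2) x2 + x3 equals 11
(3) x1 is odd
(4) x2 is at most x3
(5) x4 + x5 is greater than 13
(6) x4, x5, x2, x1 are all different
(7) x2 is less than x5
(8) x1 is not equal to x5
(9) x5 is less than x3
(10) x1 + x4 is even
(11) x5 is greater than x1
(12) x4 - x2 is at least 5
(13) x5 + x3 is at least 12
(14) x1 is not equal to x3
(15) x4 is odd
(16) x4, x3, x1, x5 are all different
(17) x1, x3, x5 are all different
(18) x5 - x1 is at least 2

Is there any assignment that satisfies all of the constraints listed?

Satisfiable

One satisfying assignment is x1 = 3, x2 = 4, x3 = 7, x4 = 9, x5 = 6.
For the less obvious constraints — constraint 2: x2 + x3 = 11; constraint 5: x4 + x5 = 15; constraint 12: x4 - x2 = 5 — and the others hold by inspection.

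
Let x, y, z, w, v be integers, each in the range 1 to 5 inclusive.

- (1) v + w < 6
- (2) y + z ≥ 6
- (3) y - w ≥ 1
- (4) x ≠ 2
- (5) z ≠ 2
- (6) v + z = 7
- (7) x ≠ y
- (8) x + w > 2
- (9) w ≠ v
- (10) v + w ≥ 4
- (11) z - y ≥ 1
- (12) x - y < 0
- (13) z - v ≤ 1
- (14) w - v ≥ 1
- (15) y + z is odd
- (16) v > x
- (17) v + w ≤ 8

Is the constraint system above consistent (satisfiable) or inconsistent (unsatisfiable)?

Unsatisfiable

Constraints 3, 11, 13, and 14 give z − y ≥ 1, y − w ≥ 1, w − v ≥ 1, v − z ≥ -1.
Adding all 4 inequalities: the left sides telescope to 0, and the right sides sum to 1 + 1 + 1 + (-1) = 2. So 0 ≥ 2, which is false.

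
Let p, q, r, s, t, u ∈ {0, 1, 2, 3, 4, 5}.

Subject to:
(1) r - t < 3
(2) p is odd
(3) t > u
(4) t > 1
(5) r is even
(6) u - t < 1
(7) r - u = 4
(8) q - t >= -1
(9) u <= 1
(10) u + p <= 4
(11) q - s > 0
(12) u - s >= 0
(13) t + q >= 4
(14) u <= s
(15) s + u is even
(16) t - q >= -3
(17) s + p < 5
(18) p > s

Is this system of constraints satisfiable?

Take p = 3, q = 3, r = 4, s = 0, t = 2, u = 0. Then constraint 1: r - t = 2; constraint 6: u - t = -2, and every other listed constraint is also met.

Satisfiable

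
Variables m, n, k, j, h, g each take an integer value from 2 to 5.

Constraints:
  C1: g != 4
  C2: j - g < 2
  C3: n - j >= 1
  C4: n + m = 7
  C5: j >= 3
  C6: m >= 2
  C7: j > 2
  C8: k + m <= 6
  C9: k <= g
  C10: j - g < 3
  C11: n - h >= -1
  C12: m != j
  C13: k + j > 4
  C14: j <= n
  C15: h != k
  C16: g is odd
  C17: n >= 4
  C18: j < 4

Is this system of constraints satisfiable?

Take m = 2, n = 5, k = 2, j = 3, h = 4, g = 3. Then constraint 2: j - g = 0; constraint 3: n - j = 2, and every other listed constraint is also met.

Satisfiable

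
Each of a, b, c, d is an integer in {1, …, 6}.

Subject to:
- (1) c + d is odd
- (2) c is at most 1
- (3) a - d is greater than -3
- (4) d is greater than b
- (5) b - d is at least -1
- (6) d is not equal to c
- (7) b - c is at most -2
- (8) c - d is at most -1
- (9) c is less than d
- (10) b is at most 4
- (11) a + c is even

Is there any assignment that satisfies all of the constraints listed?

Constraints 5, 7, and 8 give c − b ≥ 2, b − d ≥ -1, d − c ≥ 1.
Adding all 3 inequalities: the left sides telescope to 0, and the right sides sum to 2 + (-1) + 1 = 2. So 0 ≥ 2, which is false.

Unsatisfiable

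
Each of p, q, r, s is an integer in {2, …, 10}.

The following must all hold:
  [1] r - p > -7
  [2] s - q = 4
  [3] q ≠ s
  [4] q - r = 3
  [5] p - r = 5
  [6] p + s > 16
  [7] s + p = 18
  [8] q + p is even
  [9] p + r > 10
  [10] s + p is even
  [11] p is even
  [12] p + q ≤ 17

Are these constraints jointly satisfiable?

One satisfying assignment is p = 8, q = 6, r = 3, s = 10.
For the less obvious constraints — constraint 1: r - p = -5; constraint 2: s - q = 4; constraint 4: q - r = 3 — and the others hold by inspection.

Satisfiable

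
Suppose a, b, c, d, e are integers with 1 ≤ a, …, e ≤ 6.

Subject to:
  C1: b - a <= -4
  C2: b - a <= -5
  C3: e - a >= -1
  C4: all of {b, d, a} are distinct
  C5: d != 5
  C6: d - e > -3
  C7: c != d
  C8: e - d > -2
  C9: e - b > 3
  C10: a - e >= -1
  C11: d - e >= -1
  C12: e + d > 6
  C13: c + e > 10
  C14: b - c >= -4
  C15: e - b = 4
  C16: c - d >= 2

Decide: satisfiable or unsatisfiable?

Unsatisfiable

Constraints 2, 3, 11, 14, and 16 give b − c ≥ -4, c − d ≥ 2, d − e ≥ -1, e − a ≥ -1, a − b ≥ 5.
Adding all 5 inequalities: the left sides telescope to 0, and the right sides sum to (-4) + 2 + (-1) + (-1) + 5 = 1. So 0 ≥ 1, which is false.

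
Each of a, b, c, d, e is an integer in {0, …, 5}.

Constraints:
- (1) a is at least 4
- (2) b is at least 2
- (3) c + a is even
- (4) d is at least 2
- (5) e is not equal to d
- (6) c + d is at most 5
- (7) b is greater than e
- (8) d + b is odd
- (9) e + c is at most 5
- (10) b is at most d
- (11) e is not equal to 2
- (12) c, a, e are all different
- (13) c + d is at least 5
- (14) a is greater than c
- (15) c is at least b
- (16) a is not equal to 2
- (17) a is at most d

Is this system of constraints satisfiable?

Unsatisfiable

From constraints 2 and 15: c ≥ b ≥ 2. From constraints 1 and 17: d ≥ a ≥ 4. Hence c + d ≥ 6. But constraint 6 requires c + d ≤ 5, and 5 < 6. Contradiction.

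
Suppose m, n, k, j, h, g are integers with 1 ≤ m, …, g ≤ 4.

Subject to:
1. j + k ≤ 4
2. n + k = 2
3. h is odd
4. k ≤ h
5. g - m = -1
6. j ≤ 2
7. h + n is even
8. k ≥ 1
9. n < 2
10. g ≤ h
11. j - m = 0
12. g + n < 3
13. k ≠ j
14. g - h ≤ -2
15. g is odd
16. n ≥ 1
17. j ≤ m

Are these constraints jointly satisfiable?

One satisfying assignment is m = 2, n = 1, k = 1, j = 2, h = 3, g = 1.
For the less obvious constraints — constraint 1: j + k = 3; constraint 2: n + k = 2 — and the others hold by inspection.

Satisfiable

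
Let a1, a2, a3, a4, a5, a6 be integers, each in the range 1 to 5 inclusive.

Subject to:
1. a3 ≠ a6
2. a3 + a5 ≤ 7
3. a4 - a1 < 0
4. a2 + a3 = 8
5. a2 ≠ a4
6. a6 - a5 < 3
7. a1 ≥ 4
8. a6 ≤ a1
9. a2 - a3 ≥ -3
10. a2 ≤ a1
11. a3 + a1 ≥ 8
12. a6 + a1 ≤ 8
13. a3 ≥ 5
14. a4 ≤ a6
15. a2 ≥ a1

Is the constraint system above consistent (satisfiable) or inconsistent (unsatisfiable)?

Unsatisfiable

From constraints 7 and 15: a2 ≥ a1 ≥ 4. From constraint 13: a3 ≥ 5. Hence a2 + a3 ≥ 9. But constraint 4 requires a2 + a3 = 8, and 8 < 9. Contradiction.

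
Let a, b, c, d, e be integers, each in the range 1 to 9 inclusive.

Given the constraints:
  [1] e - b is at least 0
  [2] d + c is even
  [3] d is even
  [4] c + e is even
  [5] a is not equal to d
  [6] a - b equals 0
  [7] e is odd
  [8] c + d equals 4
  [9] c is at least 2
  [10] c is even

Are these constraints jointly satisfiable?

Constraint 10 makes c even and constraint 7 makes e odd, so c + e must be odd. Constraint 4 says c + e is even — contradiction.

Unsatisfiable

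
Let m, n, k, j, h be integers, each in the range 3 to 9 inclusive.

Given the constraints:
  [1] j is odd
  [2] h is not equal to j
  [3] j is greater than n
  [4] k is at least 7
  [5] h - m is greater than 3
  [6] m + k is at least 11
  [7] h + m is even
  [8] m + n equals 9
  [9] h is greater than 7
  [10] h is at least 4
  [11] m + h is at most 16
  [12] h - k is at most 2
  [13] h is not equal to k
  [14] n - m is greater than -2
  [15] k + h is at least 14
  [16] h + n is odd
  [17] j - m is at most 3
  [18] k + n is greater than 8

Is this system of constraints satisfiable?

Setting (m, n, k, j, h) = (5, 4, 7, 7, 9) satisfies everything: constraint 5: h - m = 4; constraint 6: m + k = 12; constraint 8: m + n = 9, and the others follow.

Satisfiable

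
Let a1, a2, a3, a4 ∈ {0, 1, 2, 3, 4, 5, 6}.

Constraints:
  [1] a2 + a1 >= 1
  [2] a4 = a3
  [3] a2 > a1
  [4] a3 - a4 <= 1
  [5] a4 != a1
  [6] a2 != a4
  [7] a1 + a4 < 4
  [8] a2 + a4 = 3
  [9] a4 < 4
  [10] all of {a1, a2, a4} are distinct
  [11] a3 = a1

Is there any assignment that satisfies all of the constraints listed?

Unsatisfiable

From constraints 2 and 11, a4 = a3 = a1, so a4 = a1. But constraint 5 says a4 ≠ a1. Contradiction.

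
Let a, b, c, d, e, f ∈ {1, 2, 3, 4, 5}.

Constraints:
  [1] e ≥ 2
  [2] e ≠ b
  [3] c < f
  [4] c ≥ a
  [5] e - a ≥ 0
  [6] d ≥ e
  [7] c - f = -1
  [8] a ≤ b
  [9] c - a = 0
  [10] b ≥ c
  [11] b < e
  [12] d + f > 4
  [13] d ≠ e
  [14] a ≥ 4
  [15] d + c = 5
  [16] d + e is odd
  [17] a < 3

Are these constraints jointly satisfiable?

Unsatisfiable

From constraints 1 and 6: d ≥ e ≥ 2. From constraints 4 and 14: c ≥ a ≥ 4. Hence d + c ≥ 6. But constraint 15 requires d + c = 5, and 5 < 6. Contradiction.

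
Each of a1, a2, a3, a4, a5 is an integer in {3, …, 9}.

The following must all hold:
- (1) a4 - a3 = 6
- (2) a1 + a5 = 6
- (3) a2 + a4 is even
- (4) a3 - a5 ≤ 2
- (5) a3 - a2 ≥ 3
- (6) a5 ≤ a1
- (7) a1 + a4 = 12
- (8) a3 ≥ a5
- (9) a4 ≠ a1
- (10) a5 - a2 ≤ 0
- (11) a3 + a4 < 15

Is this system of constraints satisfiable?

Unsatisfiable

Constraints 4, 5, and 10 give a3 − a2 ≥ 3, a2 − a5 ≥ 0, a5 − a3 ≥ -2.
Adding all 3 inequalities: the left sides telescope to 0, and the right sides sum to 3 + 0 + (-2) = 1. So 0 ≥ 1, which is false.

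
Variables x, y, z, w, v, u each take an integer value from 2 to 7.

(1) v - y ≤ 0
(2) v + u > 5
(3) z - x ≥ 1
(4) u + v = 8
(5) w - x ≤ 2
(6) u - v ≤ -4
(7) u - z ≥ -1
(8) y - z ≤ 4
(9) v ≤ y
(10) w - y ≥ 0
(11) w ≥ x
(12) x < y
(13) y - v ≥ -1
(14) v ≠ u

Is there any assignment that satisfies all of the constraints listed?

Unsatisfiable

Constraints 1, 3, 5, 6, 7, and 10 give u − z ≥ -1, z − x ≥ 1, x − w ≥ -2, w − y ≥ 0, y − v ≥ 0, v − u ≥ 4.
Adding all 6 inequalities: the left sides telescope to 0, and the right sides sum to (-1) + 1 + (-2) + 0 + 0 + 4 = 2. So 0 ≥ 2, which is false.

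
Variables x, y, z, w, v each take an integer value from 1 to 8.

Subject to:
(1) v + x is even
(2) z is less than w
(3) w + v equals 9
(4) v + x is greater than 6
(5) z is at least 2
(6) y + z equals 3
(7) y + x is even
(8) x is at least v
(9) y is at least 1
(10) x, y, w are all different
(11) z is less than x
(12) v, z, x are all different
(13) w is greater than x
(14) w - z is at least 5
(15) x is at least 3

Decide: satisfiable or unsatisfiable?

Satisfiable

Setting (x, y, z, w, v) = (7, 1, 2, 8, 1) satisfies everything: constraint 3: w + v = 9; constraint 4: v + x = 8, and the others follow.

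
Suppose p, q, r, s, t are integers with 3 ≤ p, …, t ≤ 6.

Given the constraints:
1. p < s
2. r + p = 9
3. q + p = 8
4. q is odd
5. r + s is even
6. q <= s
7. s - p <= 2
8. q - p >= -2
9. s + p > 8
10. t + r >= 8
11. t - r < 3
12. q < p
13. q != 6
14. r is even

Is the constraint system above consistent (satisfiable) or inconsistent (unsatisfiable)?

Satisfiable

The assignment p = 5, q = 3, r = 4, s = 6, t = 4 works:
  constraint 2 holds since r + p = 9.
  constraint 3 holds since q + p = 8.
The rest check out directly.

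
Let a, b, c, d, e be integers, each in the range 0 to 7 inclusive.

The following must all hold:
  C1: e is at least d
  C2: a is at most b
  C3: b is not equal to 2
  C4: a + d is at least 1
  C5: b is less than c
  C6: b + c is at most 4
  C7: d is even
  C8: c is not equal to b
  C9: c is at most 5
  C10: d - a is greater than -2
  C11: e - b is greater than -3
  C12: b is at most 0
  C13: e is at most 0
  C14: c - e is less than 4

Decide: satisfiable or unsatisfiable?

Unsatisfiable

From constraints 2 and 12: a ≤ b ≤ 0. From constraints 1 and 13: d ≤ e ≤ 0. Hence a + d ≤ 0. But constraint 4 requires a + d ≥ 1, and 1 > 0. Contradiction.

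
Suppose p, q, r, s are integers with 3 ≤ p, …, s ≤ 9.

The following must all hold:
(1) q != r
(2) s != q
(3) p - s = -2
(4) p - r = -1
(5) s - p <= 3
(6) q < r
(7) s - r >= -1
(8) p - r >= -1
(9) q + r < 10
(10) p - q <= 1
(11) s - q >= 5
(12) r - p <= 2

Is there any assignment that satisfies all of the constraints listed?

Unsatisfiable

Constraints 5, 10, and 11 give p − s ≥ -3, s − q ≥ 5, q − p ≥ -1.
Adding all 3 inequalities: the left sides telescope to 0, and the right sides sum to (-3) + 5 + (-1) = 1. So 0 ≥ 1, which is false.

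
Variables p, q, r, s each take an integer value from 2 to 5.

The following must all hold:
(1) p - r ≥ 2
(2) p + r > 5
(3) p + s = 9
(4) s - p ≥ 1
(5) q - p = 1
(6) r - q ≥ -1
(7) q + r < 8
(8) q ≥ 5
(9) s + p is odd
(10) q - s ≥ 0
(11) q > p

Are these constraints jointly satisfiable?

Constraints 1, 4, 6, and 10 give r − q ≥ -1, q − s ≥ 0, s − p ≥ 1, p − r ≥ 2.
Adding all 4 inequalities: the left sides telescope to 0, and the right sides sum to (-1) + 0 + 1 + 2 = 2. So 0 ≥ 2, which is false.

Unsatisfiable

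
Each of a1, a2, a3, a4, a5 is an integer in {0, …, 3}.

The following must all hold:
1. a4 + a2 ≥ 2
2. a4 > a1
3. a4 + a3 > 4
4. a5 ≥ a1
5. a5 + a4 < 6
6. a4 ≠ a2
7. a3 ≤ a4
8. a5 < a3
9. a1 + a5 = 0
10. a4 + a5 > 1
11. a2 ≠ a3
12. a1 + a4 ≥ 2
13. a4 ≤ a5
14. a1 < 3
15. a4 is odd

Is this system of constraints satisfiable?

Unsatisfiable

Constraints 7, 8, and 13 give a4 ≤ a5, a5 < a3, a3 ≤ a4. Chaining: a4 ≤ a5 < a3 ≤ a4, which forces a4 < a4 — impossible.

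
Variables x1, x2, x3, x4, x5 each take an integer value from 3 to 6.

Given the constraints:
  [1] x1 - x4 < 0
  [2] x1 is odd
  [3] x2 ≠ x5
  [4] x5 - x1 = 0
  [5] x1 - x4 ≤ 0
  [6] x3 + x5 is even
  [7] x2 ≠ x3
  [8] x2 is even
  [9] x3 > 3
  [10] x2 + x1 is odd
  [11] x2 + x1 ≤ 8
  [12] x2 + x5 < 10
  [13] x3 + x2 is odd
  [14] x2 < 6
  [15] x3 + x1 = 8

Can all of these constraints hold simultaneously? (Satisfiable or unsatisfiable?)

Satisfiable

Setting (x1, x2, x3, x4, x5) = (3, 4, 5, 5, 3) satisfies everything: constraint 1: x1 - x4 = -2; constraint 4: x5 - x1 = 0, and the others follow.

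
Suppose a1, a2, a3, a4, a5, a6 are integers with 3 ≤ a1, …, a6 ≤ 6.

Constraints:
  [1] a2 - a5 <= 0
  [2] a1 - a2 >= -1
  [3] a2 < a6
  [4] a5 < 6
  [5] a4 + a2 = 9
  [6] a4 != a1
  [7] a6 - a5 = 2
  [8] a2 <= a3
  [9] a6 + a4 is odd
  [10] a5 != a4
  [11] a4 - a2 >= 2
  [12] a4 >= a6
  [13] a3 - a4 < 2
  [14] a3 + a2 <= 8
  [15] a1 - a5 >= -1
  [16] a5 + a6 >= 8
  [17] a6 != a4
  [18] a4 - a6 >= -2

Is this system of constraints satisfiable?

Satisfiable

Try a1 = 3, a2 = 3, a3 = 5, a4 = 6, a5 = 3, a6 = 5.
Check constraint 1: a2 - a5 = 0; constraint 2: a1 - a2 = 0; constraint 5: a4 + a2 = 9. The remaining constraints are straightforward to verify.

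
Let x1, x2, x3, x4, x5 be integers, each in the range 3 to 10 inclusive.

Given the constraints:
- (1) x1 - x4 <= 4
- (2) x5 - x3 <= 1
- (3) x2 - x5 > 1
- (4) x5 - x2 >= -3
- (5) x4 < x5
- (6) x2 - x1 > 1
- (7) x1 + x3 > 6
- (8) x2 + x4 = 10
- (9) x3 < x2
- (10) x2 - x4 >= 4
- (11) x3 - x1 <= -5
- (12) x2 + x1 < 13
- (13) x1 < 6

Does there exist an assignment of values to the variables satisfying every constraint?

Constraints 1, 2, 4, 10, and 11 give x2 − x4 ≥ 4, x4 − x1 ≥ -4, x1 − x3 ≥ 5, x3 − x5 ≥ -1, x5 − x2 ≥ -3.
Adding all 5 inequalities: the left sides telescope to 0, and the right sides sum to 4 + (-4) + 5 + (-1) + (-3) = 1. So 0 ≥ 1, which is false.

Unsatisfiable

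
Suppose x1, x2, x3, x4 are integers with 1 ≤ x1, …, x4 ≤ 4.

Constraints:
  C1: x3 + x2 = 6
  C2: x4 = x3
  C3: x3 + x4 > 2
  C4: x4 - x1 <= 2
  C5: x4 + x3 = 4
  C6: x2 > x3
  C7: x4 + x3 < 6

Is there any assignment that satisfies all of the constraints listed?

Setting (x1, x2, x3, x4) = (2, 4, 2, 2) satisfies everything: constraint 1: x3 + x2 = 6; constraint 3: x3 + x4 = 4; constraint 4: x4 - x1 = 0, and the others follow.

Satisfiable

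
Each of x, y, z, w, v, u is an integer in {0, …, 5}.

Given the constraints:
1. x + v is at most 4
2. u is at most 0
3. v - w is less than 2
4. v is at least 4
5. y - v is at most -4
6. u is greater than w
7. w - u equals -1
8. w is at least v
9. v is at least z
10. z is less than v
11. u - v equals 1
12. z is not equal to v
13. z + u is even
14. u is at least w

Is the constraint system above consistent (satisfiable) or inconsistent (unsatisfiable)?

Unsatisfiable

From constraints 4 and 8: w ≥ v and v ≥ 4, so w ≥ 4. From constraints 2 and 14: w ≤ u and u ≤ 0, so w ≤ 0. But 0 < 4, so no value of w works.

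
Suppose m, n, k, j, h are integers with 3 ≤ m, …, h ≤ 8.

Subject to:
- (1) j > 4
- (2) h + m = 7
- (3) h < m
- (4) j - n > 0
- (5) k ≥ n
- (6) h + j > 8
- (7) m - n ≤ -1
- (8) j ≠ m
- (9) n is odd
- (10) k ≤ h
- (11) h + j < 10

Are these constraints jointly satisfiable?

Unsatisfiable

Constraints 3, 5, 7, and 10 give m < n, n ≤ k, k ≤ h, h < m. Chaining: m < n ≤ k ≤ h < m, which forces m < m — impossible.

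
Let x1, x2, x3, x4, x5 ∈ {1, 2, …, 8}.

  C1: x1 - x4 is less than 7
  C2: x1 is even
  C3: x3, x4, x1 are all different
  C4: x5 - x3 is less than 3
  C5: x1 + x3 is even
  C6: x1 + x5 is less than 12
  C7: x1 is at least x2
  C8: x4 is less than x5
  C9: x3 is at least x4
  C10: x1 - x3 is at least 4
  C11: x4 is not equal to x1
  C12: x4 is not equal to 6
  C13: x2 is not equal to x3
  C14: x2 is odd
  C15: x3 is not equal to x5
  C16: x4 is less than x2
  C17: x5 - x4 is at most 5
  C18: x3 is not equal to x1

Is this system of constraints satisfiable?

The assignment x1 = 6, x2 = 5, x3 = 2, x4 = 1, x5 = 3 works:
  constraint 1 holds since x1 - x4 = 5.
  constraint 4 holds since x5 - x3 = 1.
The rest check out directly.

Satisfiable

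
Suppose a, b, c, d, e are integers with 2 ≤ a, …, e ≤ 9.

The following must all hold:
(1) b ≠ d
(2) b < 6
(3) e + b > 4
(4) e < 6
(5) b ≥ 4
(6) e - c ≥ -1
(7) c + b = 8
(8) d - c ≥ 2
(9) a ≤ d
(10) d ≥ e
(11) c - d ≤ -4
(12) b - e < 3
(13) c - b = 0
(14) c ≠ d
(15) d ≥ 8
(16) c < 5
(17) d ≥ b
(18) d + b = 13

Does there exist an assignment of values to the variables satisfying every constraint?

Satisfiable

The assignment a = 8, b = 4, c = 4, d = 9, e = 3 works:
  constraint 3 holds since e + b = 7.
  constraint 6 holds since e - c = -1.
The rest check out directly.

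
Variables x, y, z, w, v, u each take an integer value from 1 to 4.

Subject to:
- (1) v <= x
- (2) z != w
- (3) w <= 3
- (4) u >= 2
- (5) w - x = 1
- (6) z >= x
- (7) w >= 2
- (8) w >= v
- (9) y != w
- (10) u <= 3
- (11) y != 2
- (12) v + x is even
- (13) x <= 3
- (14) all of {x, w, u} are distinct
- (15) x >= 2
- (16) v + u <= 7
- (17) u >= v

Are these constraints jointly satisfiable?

Constraints 3, 4, 7, 10, 13, and 15 confine each of x, w, u to the 2 values {2, 3}.
Constraint 14 requires all 3 of them to be distinct, but only 2 values are available — impossible by the pigeonhole principle.

Unsatisfiable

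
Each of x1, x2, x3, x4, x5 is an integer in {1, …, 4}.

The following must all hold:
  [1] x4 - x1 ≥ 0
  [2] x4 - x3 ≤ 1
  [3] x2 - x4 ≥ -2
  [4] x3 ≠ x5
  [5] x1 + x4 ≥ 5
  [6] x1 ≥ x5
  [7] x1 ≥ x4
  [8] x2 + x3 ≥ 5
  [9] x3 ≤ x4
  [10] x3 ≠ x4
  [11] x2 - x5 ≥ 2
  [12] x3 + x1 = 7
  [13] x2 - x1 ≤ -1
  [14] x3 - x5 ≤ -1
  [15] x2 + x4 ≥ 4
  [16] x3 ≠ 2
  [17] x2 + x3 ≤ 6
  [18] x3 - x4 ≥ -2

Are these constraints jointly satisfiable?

Unsatisfiable

Constraints 1, 11, 13, 14, and 18 give x2 − x5 ≥ 2, x5 − x3 ≥ 1, x3 − x4 ≥ -2, x4 − x1 ≥ 0, x1 − x2 ≥ 1.
Adding all 5 inequalities: the left sides telescope to 0, and the right sides sum to 2 + 1 + (-2) + 0 + 1 = 2. So 0 ≥ 2, which is false.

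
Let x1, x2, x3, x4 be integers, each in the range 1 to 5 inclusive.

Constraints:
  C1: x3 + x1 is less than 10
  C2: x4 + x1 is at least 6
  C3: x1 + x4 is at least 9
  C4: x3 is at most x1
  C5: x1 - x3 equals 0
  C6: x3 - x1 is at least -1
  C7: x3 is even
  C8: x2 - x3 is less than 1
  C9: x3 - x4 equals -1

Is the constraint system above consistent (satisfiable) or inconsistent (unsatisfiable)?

Satisfiable

The assignment x1 = 4, x2 = 2, x3 = 4, x4 = 5 works:
  constraint 1 holds since x3 + x1 = 8.
  constraint 2 holds since x4 + x1 = 9.
The rest check out directly.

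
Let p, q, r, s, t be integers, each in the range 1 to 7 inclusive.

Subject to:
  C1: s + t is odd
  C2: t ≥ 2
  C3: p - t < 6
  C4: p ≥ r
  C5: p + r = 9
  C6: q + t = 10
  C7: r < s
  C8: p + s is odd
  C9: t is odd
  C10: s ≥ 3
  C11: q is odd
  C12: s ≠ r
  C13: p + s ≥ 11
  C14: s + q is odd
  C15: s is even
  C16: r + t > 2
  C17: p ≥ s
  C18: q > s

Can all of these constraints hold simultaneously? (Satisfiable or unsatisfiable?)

Satisfiable

Setting (p, q, r, s, t) = (7, 7, 2, 4, 3) satisfies everything: constraint 3: p - t = 4; constraint 5: p + r = 9; constraint 6: q + t = 10, and the others follow.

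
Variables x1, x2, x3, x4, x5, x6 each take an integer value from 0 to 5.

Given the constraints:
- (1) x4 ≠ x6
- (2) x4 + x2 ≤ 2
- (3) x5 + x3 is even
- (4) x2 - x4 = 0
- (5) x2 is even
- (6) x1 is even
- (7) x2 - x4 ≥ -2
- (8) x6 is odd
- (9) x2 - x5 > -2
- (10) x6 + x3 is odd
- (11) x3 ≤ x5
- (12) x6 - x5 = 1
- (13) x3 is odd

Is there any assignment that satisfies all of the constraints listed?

Unsatisfiable

Constraint 8 makes x6 odd and constraint 13 makes x3 odd, so x6 + x3 must be even. Constraint 10 says x6 + x3 is odd — contradiction.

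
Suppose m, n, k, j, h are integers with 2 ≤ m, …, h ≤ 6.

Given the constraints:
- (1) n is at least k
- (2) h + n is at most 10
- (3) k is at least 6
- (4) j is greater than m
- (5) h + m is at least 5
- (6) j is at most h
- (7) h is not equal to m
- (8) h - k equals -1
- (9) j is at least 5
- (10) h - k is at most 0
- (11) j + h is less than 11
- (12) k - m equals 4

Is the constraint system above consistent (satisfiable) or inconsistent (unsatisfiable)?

From constraints 6 and 9: h ≥ j ≥ 5. From constraints 1 and 3: n ≥ k ≥ 6. Hence h + n ≥ 11. But constraint 2 requires h + n ≤ 10, and 10 < 11. Contradiction.

Unsatisfiable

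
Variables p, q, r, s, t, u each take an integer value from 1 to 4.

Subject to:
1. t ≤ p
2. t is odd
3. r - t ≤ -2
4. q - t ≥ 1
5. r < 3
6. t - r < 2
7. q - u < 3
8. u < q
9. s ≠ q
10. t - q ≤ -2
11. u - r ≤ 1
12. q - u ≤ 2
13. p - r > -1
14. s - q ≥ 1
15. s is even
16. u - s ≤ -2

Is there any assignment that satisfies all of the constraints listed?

Constraints 3, 10, 11, and 12 give u − q ≥ -2, q − t ≥ 2, t − r ≥ 2, r − u ≥ -1.
Adding all 4 inequalities: the left sides telescope to 0, and the right sides sum to (-2) + 2 + 2 + (-1) = 1. So 0 ≥ 1, which is false.

Unsatisfiable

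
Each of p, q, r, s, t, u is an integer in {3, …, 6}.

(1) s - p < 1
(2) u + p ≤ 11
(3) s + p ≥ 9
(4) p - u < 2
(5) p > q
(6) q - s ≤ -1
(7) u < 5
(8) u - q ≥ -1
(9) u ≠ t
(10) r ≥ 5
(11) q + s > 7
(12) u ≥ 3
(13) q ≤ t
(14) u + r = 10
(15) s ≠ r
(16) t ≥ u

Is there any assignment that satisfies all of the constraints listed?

Satisfiable

The assignment p = 5, q = 4, r = 6, s = 5, t = 6, u = 4 works:
  constraint 1 holds since s - p = 0.
  constraint 2 holds since u + p = 9.
The rest check out directly.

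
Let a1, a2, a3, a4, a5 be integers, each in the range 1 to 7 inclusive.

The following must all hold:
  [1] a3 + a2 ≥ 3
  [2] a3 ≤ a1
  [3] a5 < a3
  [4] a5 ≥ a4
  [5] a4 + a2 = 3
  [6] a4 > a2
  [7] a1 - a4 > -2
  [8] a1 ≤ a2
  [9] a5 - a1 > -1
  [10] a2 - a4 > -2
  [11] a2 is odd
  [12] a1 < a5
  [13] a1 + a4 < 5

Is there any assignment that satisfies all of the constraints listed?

Unsatisfiable

Constraints 2, 3, 4, 6, and 8 give a1 ≤ a2, a2 < a4, a4 ≤ a5, a5 < a3, a3 ≤ a1. Chaining: a1 ≤ a2 < a4 ≤ a5 < a3 ≤ a1, which forces a1 < a1 — impossible.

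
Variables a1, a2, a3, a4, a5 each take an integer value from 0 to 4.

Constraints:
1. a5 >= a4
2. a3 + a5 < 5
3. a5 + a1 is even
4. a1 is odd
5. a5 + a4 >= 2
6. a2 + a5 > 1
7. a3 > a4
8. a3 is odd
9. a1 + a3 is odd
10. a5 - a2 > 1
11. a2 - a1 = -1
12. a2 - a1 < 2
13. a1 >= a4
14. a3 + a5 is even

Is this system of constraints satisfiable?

Constraint 4 makes a1 odd and constraint 8 makes a3 odd, so a1 + a3 must be even. Constraint 9 says a1 + a3 is odd — contradiction.

Unsatisfiable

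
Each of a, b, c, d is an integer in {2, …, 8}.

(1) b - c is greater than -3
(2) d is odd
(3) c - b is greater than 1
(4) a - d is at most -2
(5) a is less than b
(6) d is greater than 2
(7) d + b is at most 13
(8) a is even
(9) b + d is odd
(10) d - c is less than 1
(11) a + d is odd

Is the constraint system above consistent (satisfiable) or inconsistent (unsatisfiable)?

Satisfiable

The assignment a = 2, b = 6, c = 8, d = 7 works:
  constraint 1 holds since b - c = -2.
  constraint 3 holds since c - b = 2.
The rest check out directly.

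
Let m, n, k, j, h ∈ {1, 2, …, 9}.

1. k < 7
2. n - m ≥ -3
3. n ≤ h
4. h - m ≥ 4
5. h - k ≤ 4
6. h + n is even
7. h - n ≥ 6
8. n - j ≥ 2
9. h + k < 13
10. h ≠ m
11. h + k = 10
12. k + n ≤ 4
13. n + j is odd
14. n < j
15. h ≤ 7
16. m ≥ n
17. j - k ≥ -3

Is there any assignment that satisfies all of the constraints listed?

Constraints 5, 7, 8, and 17 give h − n ≥ 6, n − j ≥ 2, j − k ≥ -3, k − h ≥ -4.
Adding all 4 inequalities: the left sides telescope to 0, and the right sides sum to 6 + 2 + (-3) + (-4) = 1. So 0 ≥ 1, which is false.

Unsatisfiable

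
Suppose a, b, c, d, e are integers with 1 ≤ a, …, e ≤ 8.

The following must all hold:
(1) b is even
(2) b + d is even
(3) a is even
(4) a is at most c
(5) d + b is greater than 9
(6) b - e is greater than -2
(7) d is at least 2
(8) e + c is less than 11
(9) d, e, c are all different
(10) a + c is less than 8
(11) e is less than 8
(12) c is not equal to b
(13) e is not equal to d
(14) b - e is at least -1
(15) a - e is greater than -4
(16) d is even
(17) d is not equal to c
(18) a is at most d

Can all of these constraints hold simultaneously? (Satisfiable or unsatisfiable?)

Satisfiable

Setting (a, b, c, d, e) = (2, 6, 4, 6, 5) satisfies everything: constraint 5: d + b = 12; constraint 6: b - e = 1, and the others follow.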